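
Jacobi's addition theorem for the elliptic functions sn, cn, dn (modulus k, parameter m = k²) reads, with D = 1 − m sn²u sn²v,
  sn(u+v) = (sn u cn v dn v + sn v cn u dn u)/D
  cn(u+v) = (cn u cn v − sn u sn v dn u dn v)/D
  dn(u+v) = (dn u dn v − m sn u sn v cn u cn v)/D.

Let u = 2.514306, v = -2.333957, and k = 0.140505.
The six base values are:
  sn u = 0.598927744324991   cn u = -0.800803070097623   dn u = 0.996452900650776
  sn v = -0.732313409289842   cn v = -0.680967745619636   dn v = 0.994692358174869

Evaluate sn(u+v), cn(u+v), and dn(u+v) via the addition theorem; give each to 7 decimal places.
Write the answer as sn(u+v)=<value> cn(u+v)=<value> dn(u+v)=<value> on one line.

m = k² = 0.019741655025
D = 1 − m·sn²u·sn²v = 0.9962022498056546
sn(u+v) = (sn u·cn v·dn v + sn v·cn u·dn u)/D = 0.1786729180552984/0.9962022498056546 = 0.1793540599714115
cn(u+v) = (cn u·cn v − sn u·sn v·dn u·dn v)/D = 0.9800484227177005/0.9962022498056546 = 0.9837845908387523
dn(u+v) = (dn u·dn v − m·sn u·sn v·cn u·cn v)/D = 0.9958858818624304/0.9962022498056546 = 0.9996824259900176

sn(u+v)=0.1793541 cn(u+v)=0.9837846 dn(u+v)=0.9996824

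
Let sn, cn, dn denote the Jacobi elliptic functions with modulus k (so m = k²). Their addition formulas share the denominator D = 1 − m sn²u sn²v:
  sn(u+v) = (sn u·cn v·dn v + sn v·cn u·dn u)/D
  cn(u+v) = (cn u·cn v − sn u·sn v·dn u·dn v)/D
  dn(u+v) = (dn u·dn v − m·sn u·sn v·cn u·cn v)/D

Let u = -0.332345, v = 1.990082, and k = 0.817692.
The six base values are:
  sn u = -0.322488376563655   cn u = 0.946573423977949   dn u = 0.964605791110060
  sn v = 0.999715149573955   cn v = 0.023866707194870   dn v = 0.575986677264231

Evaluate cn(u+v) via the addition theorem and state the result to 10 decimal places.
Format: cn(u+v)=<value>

cn(u+v)=0.2167805134

m = k² = 0.668620206864
D = 1 − m·sn²u·sn²v = 0.9305039411301285
cn(u+v) = (cn u·cn v − sn u·sn v·dn u·dn v)/D = 0.20171512206237/0.9305039411301285 = 0.2167805133822219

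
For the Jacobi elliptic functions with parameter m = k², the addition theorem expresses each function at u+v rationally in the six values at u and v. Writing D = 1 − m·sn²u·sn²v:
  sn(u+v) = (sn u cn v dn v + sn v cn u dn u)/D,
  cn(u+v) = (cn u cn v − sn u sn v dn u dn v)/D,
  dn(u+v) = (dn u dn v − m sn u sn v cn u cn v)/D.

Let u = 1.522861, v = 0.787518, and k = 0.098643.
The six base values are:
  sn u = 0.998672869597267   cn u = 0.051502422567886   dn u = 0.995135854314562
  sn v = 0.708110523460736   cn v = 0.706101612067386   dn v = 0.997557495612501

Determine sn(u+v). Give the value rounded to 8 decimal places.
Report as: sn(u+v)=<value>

m = k² = 0.009730441449
D = 1 − m·sn²u·sn²v = 0.9951338987118114
sn(u+v) = (sn u·cn v·dn v + sn v·cn u·dn u)/D = 0.7397341706022555/0.9951338987118114 = 0.743351393777091

sn(u+v)=0.74335139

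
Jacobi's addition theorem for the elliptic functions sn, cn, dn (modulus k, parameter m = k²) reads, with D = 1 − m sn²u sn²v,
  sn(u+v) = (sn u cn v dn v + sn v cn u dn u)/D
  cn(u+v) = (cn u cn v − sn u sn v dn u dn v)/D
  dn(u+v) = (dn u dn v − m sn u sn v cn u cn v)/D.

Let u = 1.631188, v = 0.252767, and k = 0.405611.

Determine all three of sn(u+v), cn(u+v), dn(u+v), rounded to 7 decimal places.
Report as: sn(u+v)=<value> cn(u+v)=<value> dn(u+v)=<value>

sn u = 0.9999496680355686, cn u = 0.01003301527738444, dn u = 0.9140548547654656
sn v = 0.2496608704156865, cn v = 0.968333336090048, dn v = 0.9948594675725772
m = k² = 0.164520283321
D = 1 − m·sn²u·sn²v = 0.989746392465143
sn(u+v) = (sn u·cn v·dn v + sn v·cn u·dn u)/D = 0.9655966711121258/0.989746392465143 = 0.9756000915619729
cn(u+v) = (cn u·cn v − sn u·sn v·dn u·dn v)/D = -0.2173039119181843/0.989746392465143 = -0.2195551441990604
dn(u+v) = (dn u·dn v − m·sn u·sn v·cn u·cn v)/D = 0.9089570971748014/0.989746392465143 = 0.9183737410862179

sn(u+v)=0.9756001 cn(u+v)=-0.2195551 dn(u+v)=0.9183737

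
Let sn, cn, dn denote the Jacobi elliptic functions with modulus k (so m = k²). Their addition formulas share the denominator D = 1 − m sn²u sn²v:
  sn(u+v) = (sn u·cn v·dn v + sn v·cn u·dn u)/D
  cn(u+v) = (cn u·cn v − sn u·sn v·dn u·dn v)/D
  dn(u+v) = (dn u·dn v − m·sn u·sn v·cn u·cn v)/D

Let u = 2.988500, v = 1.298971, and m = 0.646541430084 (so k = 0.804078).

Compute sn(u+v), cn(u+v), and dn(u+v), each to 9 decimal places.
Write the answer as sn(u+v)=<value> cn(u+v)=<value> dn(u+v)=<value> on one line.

sn u = 0.7995838702654596, cn u = -0.6005544391737593, dn u = 0.7659267882574943
sn v = 0.9044740014039409, cn v = 0.426528757277096, dn v = 0.6863539691259081
m = k² = 0.646541430084
D = 1 − m·sn²u·sn²v = 0.6618443995723625
sn(u+v) = (sn u·cn v·dn v + sn v·cn u·dn u)/D = -0.181962671391781/0.6618443995723625 = -0.2749327054959632
cn(u+v) = (cn u·cn v − sn u·sn v·dn u·dn v)/D = -0.6363392141501793/0.6618443995723625 = -0.9614634717183331
dn(u+v) = (dn u·dn v − m·sn u·sn v·cn u·cn v)/D = 0.6454694066873235/0.6618443995723625 = 0.9752585458219191

sn(u+v)=-0.274932705 cn(u+v)=-0.961463472 dn(u+v)=0.975258546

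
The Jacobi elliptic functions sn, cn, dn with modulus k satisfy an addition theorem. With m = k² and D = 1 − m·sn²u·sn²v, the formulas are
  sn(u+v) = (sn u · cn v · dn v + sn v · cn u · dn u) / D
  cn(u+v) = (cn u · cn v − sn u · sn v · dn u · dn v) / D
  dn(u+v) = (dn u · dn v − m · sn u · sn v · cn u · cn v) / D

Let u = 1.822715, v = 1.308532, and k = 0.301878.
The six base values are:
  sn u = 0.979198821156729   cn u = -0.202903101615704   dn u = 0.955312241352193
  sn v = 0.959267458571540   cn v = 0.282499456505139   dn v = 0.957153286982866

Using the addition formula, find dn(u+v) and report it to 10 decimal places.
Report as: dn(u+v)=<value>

dn(u+v)=0.9996651120

m = k² = 0.091130326884
D = 1 − m·sn²u·sn²v = 0.9195948037789183
dn(u+v) = (dn u·dn v − m·sn u·sn v·cn u·cn v)/D = 0.9192868425282838/0.9195948037789183 = 0.9996651120152387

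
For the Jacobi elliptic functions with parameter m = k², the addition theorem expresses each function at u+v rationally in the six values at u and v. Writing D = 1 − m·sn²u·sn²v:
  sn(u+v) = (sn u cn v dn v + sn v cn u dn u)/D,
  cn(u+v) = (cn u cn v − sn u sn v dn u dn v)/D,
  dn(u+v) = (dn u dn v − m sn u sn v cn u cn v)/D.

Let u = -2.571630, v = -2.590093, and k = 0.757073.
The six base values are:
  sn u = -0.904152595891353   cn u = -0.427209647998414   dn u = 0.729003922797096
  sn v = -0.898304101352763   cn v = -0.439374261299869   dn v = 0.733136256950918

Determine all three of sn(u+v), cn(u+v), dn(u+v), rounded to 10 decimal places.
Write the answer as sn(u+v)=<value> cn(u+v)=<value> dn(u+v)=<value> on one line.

m = k² = 0.573159527329
D = 1 − m·sn²u·sn²v = 0.6219008091386519
sn(u+v) = (sn u·cn v·dn v + sn v·cn u·dn u)/D = 0.5710123122463418/0.6219008091386519 = 0.9181726472380831
cn(u+v) = (cn u·cn v − sn u·sn v·dn u·dn v)/D = -0.2463849745223846/0.6219008091386519 = -0.396180501619919
dn(u+v) = (dn u·dn v − m·sn u·sn v·cn u·cn v)/D = 0.4470783509767745/0.6219008091386519 = 0.7188901258964259

sn(u+v)=0.9181726472 cn(u+v)=-0.3961805016 dn(u+v)=0.7188901259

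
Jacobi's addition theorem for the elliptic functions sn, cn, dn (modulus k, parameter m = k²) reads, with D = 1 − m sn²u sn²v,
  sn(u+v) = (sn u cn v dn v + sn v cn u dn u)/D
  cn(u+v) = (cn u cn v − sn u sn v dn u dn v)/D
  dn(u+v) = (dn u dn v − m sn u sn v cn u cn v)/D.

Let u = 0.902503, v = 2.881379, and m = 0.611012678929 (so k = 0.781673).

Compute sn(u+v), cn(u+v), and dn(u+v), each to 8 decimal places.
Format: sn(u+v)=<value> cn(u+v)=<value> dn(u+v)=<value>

sn u = 0.7443566926551492, cn u = 0.66778223553752, dn u = 0.813300748641042
sn v = 0.8134386889584547, cn v = -0.581650667759911, dn v = 0.7718183741336069
m = k² = 0.611012678929
D = 1 − m·sn²u·sn²v = 0.7759927541396248
sn(u+v) = (sn u·cn v·dn v + sn v·cn u·dn u)/D = 0.1076218283101681/0.7759927541396248 = 0.1386892180836055
cn(u+v) = (cn u·cn v − sn u·sn v·dn u·dn v)/D = -0.7684935240770588/0.7759927541396248 = -0.9903359534962659
dn(u+v) = (dn u·dn v − m·sn u·sn v·cn u·cn v)/D = 0.77141929314059/0.7759927541396248 = 0.9941063096599328

sn(u+v)=0.13868922 cn(u+v)=-0.99033595 dn(u+v)=0.99410631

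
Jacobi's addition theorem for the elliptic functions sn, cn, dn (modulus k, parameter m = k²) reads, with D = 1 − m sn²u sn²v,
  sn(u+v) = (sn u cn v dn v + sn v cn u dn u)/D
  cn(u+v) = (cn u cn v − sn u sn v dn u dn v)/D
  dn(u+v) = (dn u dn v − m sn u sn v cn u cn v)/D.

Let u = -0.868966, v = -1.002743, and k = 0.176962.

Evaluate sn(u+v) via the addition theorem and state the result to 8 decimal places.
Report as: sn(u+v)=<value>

sn(u+v)=-0.95995259

sn u = -0.7617592853249196, cn u = 0.6478601633232805, dn u = 0.9908724945104003
sn v = -0.8406296761966036, cn v = 0.5416103280935413, dn v = 0.9888734037043115
m = k² = 0.031315549444
D = 1 − m·sn²u·sn²v = 0.9871588184995982
sn(u+v) = (sn u·cn v·dn v + sn v·cn u·dn u)/D = -0.9476256662861741/0.9871588184995982 = -0.9599525917485989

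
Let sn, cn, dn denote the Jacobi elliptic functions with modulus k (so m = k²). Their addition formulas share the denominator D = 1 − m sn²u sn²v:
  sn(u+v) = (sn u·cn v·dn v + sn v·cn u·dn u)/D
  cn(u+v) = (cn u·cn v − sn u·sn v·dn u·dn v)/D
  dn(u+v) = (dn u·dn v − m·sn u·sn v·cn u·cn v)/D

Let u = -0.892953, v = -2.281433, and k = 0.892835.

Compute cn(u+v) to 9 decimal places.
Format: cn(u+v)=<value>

sn u = -0.7266413118348506, cn u = 0.6870170332203761, dn u = 0.7609838728310748
sn v = -0.9999047312709764, cn v = -0.01380320187190086, dn v = 0.4505524867326882
m = k² = 0.797154337225
D = 1 − m·sn²u·sn²v = 0.5791766487804087
cn(u+v) = (cn u·cn v − sn u·sn v·dn u·dn v)/D = -0.258597847869028/0.5791766487804087 = -0.4464921857840195

cn(u+v)=-0.446492186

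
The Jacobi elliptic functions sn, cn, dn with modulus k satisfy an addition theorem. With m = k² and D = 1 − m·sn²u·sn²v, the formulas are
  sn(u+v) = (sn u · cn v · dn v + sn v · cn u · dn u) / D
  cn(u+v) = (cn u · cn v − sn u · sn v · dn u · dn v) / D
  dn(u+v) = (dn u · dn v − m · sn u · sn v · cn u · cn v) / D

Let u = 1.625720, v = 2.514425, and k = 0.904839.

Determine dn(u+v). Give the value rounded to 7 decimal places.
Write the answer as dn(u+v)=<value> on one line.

sn u = 0.9535685963630225, cn u = 0.301175915421959, dn u = 0.5055009382080621
sn v = 0.995863615900103, cn v = -0.09086065444609143, dn v = 0.433619152293929
m = k² = 0.818733615921
D = 1 − m·sn²u·sn²v = 0.2616772787377112
dn(u+v) = (dn u·dn v − m·sn u·sn v·cn u·cn v)/D = 0.2404709150553786/0.2616772787377112 = 0.9189598585531436

dn(u+v)=0.9189599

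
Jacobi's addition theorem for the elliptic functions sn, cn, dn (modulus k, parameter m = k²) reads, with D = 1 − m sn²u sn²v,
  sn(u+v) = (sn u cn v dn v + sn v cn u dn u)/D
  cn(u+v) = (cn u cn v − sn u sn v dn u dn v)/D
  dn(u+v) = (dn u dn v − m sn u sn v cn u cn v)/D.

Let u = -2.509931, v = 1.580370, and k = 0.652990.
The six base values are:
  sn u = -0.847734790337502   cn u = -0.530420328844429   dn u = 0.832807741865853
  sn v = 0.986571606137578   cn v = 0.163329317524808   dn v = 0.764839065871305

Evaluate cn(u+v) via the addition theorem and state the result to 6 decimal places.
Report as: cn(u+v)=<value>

cn(u+v)=0.635692

m = k² = 0.4263959401
D = 1 − m·sn²u·sn²v = 0.7017432381248642
cn(u+v) = (cn u·cn v − sn u·sn v·dn u·dn v)/D = 0.4460922474520374/0.7017432381248642 = 0.6356915510066693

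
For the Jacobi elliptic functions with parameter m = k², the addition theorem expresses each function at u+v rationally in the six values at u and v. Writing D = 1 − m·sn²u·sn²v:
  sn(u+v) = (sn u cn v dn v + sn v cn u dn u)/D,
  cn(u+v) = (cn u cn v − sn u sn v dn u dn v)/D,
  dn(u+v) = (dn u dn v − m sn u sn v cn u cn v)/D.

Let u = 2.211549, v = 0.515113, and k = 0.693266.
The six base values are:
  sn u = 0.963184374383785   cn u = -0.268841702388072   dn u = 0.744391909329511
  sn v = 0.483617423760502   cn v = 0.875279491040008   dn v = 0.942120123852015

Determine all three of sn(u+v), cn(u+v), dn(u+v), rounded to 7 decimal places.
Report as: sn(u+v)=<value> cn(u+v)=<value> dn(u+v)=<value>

sn(u+v)=0.7786812 cn(u+v)=-0.6274198 dn(u+v)=0.8417720

m = k² = 0.480617746756
D = 1 − m·sn²u·sn²v = 0.8957148336058919
sn(u+v) = (sn u·cn v·dn v + sn v·cn u·dn u)/D = 0.6974763252507404/0.8957148336058919 = 0.7786812265270857
cn(u+v) = (cn u·cn v − sn u·sn v·dn u·dn v)/D = -0.5619891803730335/0.8957148336058919 = -0.6274197537966696
dn(u+v) = (dn u·dn v − m·sn u·sn v·cn u·cn v)/D = 0.7539876645068636/0.8957148336058919 = 0.8417719973124982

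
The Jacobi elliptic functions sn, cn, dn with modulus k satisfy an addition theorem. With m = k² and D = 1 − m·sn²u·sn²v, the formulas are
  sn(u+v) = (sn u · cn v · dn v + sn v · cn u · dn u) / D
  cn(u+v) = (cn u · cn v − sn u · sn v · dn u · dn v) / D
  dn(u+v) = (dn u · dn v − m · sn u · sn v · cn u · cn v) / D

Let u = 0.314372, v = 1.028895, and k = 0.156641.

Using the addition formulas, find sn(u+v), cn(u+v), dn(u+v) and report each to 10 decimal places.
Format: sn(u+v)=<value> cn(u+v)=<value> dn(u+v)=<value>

sn(u+v)=0.9726482734 cn(u+v)=0.2322828797 dn(u+v)=0.9883255875

sn u = 0.3091008587686203, cn u = 0.9510292630137631, dn u = 0.9988271672793494
sn v = 0.8548673795293376, cn v = 0.5188465702080371, dn v = 0.9909938647854821
m = k² = 0.024536402881
D = 1 − m·sn²u·sn²v = 0.9982867970715974
sn(u+v) = (sn u·cn v·dn v + sn v·cn u·dn u)/D = 0.9709819295554755/0.9982867970715974 = 0.9726482734258144
cn(u+v) = (cn u·cn v − sn u·sn v·dn u·dn v)/D = 0.231884931990404/0.9982867970715974 = 0.232282879700124
dn(u+v) = (dn u·dn v − m·sn u·sn v·cn u·cn v)/D = 0.9866323852488782/0.9982867970715974 = 0.9883255875396664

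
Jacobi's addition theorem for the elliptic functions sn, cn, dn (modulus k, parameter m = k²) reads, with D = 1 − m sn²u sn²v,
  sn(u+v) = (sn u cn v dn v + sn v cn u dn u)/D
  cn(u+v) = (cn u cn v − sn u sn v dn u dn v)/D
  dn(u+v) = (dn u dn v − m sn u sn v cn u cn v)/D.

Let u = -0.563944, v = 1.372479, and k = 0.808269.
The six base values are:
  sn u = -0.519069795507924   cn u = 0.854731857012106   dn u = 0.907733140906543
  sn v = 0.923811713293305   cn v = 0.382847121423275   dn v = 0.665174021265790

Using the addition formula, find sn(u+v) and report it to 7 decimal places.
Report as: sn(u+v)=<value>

sn(u+v)=0.6879082

m = k² = 0.653298776361
D = 1 − m·sn²u·sn²v = 0.8497791240407026
sn(u+v) = (sn u·cn v·dn v + sn v·cn u·dn u)/D = 0.584570053572043/0.8497791240407026 = 0.6879082305439682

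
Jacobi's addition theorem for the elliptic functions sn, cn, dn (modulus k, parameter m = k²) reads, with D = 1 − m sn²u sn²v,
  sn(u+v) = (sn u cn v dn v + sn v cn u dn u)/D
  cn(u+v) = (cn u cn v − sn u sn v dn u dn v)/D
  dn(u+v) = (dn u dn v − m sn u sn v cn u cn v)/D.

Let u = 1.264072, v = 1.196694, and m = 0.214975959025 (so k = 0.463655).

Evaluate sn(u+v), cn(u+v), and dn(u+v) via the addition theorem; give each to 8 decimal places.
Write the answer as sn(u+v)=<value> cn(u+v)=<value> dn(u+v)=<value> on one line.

sn u = 0.9361583587117686, cn u = 0.3515786219525978, dn u = 0.9008866120237066
sn v = 0.913038112751795, cn v = 0.4078742510414705, dn v = 0.9059733679789364
m = k² = 0.214975959025
D = 1 − m·sn²u·sn²v = 0.8429397273969564
sn(u+v) = (sn u·cn v·dn v + sn v·cn u·dn u)/D = 0.635121060710462/0.8429397273969564 = 0.7534596366358841
cn(u+v) = (cn u·cn v − sn u·sn v·dn u·dn v)/D = -0.5542279515380587/0.8429397273969564 = -0.6574941642026349
dn(u+v) = (dn u·dn v − m·sn u·sn v·cn u·cn v)/D = 0.7898295055673825/0.8429397273969564 = 0.936994045833406

sn(u+v)=0.75345964 cn(u+v)=-0.65749416 dn(u+v)=0.93699405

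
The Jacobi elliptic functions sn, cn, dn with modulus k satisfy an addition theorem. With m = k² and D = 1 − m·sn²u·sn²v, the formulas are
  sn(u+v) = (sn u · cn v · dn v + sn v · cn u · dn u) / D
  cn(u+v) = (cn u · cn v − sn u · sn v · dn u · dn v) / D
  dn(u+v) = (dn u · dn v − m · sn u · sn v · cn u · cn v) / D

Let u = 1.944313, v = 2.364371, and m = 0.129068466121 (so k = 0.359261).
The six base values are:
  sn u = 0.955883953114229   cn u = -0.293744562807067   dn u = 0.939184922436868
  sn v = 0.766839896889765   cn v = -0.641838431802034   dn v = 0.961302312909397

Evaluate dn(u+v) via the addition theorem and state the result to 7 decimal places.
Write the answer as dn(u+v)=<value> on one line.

m = k² = 0.129068466121
D = 1 − m·sn²u·sn²v = 0.93065104982365
dn(u+v) = (dn u·dn v − m·sn u·sn v·cn u·cn v)/D = 0.8850034836663901/0.93065104982365 = 0.9509509325048205

dn(u+v)=0.9509509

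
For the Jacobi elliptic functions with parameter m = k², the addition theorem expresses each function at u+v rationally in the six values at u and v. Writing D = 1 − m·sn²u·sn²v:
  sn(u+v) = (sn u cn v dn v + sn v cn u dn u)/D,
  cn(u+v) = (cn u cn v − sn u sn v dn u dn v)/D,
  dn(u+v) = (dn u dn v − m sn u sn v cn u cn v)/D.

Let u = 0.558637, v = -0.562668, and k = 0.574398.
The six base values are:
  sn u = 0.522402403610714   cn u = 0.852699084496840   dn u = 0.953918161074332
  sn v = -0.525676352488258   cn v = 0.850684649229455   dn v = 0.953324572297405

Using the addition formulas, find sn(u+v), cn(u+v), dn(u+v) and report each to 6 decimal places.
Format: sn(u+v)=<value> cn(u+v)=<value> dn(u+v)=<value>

m = k² = 0.329933062404
D = 1 − m·sn²u·sn²v = 0.9751187008619375
sn(u+v) = (sn u·cn v·dn v + sn v·cn u·dn u)/D = -0.003930689326120338/0.9751187008619375 = -0.004030985481712002
cn(u+v) = (cn u·cn v − sn u·sn v·dn u·dn v)/D = 0.9751107785539519/0.9751187008619375 = 0.9999918755450197
dn(u+v) = (dn u·dn v − m·sn u·sn v·cn u·cn v)/D = 0.9751160870377173/0.9751187008619375 = 0.9999973194809843

sn(u+v)=-0.004031 cn(u+v)=0.999992 dn(u+v)=0.999997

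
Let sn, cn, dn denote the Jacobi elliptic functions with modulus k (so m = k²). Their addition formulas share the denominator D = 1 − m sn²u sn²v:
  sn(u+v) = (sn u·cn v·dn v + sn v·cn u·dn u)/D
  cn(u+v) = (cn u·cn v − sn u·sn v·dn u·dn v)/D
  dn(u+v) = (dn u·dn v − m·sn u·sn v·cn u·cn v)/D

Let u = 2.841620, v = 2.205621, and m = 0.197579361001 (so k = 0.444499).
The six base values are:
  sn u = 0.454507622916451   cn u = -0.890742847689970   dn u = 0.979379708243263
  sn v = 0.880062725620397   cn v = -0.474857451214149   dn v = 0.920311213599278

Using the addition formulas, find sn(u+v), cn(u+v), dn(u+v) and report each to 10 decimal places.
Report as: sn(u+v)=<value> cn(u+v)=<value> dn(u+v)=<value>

m = k² = 0.197579361001
D = 1 − m·sn²u·sn²v = 0.9683880581835821
sn(u+v) = (sn u·cn v·dn v + sn v·cn u·dn u)/D = -0.9663725271029968/0.9683880581835821 = -0.9979186741683227
cn(u+v) = (cn u·cn v − sn u·sn v·dn u·dn v)/D = 0.06244653787950541/0.9683880581835821 = 0.06448503505571638
dn(u+v) = (dn u·dn v − m·sn u·sn v·cn u·cn v)/D = 0.8679060060481096/0.9683880581835821 = 0.896237823993877

sn(u+v)=-0.9979186742 cn(u+v)=0.0644850351 dn(u+v)=0.8962378240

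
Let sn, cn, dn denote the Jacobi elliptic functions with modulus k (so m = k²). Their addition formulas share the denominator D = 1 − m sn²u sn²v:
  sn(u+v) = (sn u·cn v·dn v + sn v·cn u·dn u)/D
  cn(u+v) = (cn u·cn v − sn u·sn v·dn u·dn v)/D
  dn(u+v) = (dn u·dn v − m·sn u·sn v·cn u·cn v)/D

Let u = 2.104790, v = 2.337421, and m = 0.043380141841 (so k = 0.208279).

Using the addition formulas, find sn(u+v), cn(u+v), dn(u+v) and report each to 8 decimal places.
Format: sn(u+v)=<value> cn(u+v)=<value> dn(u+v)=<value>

sn(u+v)=-0.95057043 cn(u+v)=-0.31050904 dn(u+v)=0.98020528

sn u = 0.8746280300837716, cn u = -0.4847946049532534, dn u = 0.9832676701129552
sn v = 0.7415605057182705, cn v = -0.6708859935628876, dn v = 0.9880003745695554
m = k² = 0.043380141841
D = 1 − m·sn²u·sn²v = 0.9817513418946355
sn(u+v) = (sn u·cn v·dn v + sn v·cn u·dn u)/D = -0.9332237903957926/0.9817513418946355 = -0.9505704250883
cn(u+v) = (cn u·cn v − sn u·sn v·dn u·dn v)/D = -0.3048426714737082/0.9817513418946355 = -0.3105090448722043
dn(u+v) = (dn u·dn v − m·sn u·sn v·cn u·cn v)/D = 0.9623178495746681/0.9817513418946355 = 0.9802052806136597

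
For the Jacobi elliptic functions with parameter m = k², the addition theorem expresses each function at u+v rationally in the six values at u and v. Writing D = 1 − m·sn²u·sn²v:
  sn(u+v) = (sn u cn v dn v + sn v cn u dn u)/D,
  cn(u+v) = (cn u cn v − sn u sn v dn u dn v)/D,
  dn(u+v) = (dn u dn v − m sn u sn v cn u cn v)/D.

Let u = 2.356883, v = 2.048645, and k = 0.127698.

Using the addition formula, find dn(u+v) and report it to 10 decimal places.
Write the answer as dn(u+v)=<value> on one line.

dn(u+v)=0.9926443146

sn u = 0.7148587774810719, cn u = -0.6992688526298504, dn u = 0.9958247132909274
sn v = 0.8925639632439392, cn v = -0.4509208040424305, dn v = 0.9934832012794139
m = k² = 0.016306779204
D = 1 − m·sn²u·sn²v = 0.9933612334676966
dn(u+v) = (dn u·dn v − m·sn u·sn v·cn u·cn v)/D = 0.9860543807769885/0.9933612334676966 = 0.992644314631445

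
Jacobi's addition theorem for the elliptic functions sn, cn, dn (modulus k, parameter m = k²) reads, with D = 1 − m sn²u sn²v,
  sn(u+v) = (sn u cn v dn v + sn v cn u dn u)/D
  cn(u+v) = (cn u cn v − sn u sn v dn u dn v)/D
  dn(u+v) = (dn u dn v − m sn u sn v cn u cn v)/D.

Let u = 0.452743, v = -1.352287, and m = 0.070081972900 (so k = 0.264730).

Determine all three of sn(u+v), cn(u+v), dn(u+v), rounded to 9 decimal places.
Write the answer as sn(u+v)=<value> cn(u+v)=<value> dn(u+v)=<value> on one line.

sn u = 0.4364985867464579, cn u = 0.8997049426163808, dn u = 0.9933011680672905
sn v = -0.9716884889419256, cn v = 0.2362656988599008, dn v = 0.9663488534585626
m = k² = 0.0700819729
D = 1 − m·sn²u·sn²v = 0.9873925829628764
sn(u+v) = (sn u·cn v·dn v + sn v·cn u·dn u)/D = -0.768717383777142/0.9873925829628764 = -0.7785326698226211
cn(u+v) = (cn u·cn v − sn u·sn v·dn u·dn v)/D = 0.6196916142477053/0.9873925829628764 = 0.6276040806263624
dn(u+v) = (dn u·dn v − m·sn u·sn v·cn u·cn v)/D = 0.9661939887049611/0.9873925829628764 = 0.978530733748977

sn(u+v)=-0.778532670 cn(u+v)=0.627604081 dn(u+v)=0.978530734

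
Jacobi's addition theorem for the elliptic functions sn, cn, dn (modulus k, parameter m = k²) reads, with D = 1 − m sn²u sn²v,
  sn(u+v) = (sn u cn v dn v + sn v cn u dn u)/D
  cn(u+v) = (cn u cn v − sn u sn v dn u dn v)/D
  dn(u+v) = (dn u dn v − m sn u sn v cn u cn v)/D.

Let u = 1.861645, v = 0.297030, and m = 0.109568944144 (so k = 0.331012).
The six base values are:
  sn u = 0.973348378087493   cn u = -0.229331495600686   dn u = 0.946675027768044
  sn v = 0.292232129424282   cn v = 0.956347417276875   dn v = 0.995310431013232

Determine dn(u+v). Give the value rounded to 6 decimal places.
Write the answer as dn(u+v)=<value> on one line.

m = k² = 0.109568944144
D = 1 − m·sn²u·sn²v = 0.9911349738495304
dn(u+v) = (dn u·dn v − m·sn u·sn v·cn u·cn v)/D = 0.9490709174430029/0.9911349738495304 = 0.9575597093066424

dn(u+v)=0.957560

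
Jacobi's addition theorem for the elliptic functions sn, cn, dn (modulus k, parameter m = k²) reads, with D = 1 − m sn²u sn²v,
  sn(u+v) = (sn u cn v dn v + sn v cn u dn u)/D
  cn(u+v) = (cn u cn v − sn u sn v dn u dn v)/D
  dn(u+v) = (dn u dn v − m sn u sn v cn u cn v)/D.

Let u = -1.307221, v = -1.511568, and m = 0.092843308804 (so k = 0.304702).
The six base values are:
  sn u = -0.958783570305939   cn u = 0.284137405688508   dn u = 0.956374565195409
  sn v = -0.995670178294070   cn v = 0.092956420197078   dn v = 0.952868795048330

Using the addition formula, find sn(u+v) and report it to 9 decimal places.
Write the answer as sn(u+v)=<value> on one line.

m = k² = 0.092843308804
D = 1 − m·sn²u·sn²v = 0.9153897894796552
sn(u+v) = (sn u·cn v·dn v + sn v·cn u·dn u)/D = -0.3554897099596224/0.9153897894796552 = -0.3883479082301073

sn(u+v)=-0.388347908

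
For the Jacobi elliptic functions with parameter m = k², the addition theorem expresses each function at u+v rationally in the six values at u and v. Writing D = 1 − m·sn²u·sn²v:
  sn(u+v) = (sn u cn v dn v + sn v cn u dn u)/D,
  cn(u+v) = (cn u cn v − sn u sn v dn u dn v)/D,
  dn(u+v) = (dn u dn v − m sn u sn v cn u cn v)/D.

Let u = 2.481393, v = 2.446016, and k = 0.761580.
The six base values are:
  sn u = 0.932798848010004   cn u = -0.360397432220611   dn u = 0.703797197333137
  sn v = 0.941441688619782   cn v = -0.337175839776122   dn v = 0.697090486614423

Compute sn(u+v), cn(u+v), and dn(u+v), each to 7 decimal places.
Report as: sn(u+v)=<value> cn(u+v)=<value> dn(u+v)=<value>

m = k² = 0.5800040964
D = 1 − m·sn²u·sn²v = 0.5527051330101251
sn(u+v) = (sn u·cn v·dn v + sn v·cn u·dn u)/D = -0.4580405524632971/0.5527051330101251 = -0.8287249839145354
cn(u+v) = (cn u·cn v − sn u·sn v·dn u·dn v)/D = -0.3093247748804768/0.5527051330101251 = -0.5596560560164189
dn(u+v) = (dn u·dn v − m·sn u·sn v·cn u·cn v)/D = 0.4287160353425176/0.5527051330101251 = 0.7756686336666678

sn(u+v)=-0.8287250 cn(u+v)=-0.5596561 dn(u+v)=0.7756686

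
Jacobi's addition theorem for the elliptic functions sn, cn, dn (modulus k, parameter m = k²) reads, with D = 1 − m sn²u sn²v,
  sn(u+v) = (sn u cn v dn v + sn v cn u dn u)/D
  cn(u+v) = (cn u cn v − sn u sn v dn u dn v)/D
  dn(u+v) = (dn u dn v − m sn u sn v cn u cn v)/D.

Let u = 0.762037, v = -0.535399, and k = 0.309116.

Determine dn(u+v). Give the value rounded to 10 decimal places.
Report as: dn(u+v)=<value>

dn(u+v)=0.9975886376

sn u = 0.6858520618291874, cn u = 0.7277409905211143, dn u = 0.9772679638962997
sn v = -0.5082001405257324, cn v = 0.861239001189348, dn v = 0.9875838465024561
m = k² = 0.095552701456
D = 1 − m·sn²u·sn²v = 0.988391571557127
dn(u+v) = (dn u·dn v − m·sn u·sn v·cn u·cn v)/D = 0.9860082012663989/0.988391571557127 = 0.9975886375811832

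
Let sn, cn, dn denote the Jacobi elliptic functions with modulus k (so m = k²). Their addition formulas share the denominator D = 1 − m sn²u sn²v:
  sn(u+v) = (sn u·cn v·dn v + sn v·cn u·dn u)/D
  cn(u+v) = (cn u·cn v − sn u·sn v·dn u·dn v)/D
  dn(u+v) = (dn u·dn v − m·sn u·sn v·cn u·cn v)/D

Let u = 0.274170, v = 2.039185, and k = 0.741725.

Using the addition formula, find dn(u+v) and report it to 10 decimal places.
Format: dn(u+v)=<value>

dn(u+v)=0.7017845933

sn u = 0.268959060690795, cn u = 0.9631516099100521, dn u = 0.9798991172068349
sn v = 0.9955718654945379, cn v = -0.09400351395413722, dn v = 0.6743185938622149
m = k² = 0.550155975625
D = 1 − m·sn²u·sn²v = 0.9605539588493095
dn(u+v) = (dn u·dn v − m·sn u·sn v·cn u·cn v)/D = 0.6741019693905159/0.9605539588493095 = 0.7017845933382575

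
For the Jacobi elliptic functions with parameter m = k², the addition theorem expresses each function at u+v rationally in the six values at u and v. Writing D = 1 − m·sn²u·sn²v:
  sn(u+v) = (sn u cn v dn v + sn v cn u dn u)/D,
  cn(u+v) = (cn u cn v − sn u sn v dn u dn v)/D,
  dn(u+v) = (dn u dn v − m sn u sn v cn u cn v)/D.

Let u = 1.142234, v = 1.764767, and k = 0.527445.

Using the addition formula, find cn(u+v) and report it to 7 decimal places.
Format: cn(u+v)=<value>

sn u = 0.8862424975534808, cn u = 0.4632215836186486, dn u = 0.8840225925163406
sn v = 0.9985485541529043, cn v = -0.05385893611225845, dn v = 0.8500639771344528
m = k² = 0.278198228025
D = 1 − m·sn²u·sn²v = 0.7821297773669788
cn(u+v) = (cn u·cn v − sn u·sn v·dn u·dn v)/D = -0.6899717287789434/0.7821297773669788 = -0.882170387504893

cn(u+v)=-0.8821704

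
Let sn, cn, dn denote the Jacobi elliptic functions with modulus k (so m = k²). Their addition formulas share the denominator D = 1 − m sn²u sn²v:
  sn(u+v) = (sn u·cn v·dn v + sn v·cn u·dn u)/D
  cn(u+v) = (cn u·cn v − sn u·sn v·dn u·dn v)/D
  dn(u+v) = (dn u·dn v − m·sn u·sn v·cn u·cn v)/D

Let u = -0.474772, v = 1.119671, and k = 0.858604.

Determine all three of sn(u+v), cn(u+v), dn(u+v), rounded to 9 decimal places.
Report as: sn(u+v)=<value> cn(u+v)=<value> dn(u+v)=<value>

sn u = -0.4459974668198605, cn u = 0.895034222580493, dn u = 0.9237752030158931
sn v = 0.8341483460280227, cn v = 0.5515401497794282, dn v = 0.6978919044162304
m = k² = 0.737200828816
D = 1 − m·sn²u·sn²v = 0.8979678155282317
sn(u+v) = (sn u·cn v·dn v + sn v·cn u·dn u)/D = 0.5180112490918205/0.8979678155282317 = 0.5768706184498373
cn(u+v) = (cn u·cn v − sn u·sn v·dn u·dn v)/D = 0.7334920200921591/0.8979678155282317 = 0.8168355339781088
dn(u+v) = (dn u·dn v − m·sn u·sn v·cn u·cn v)/D = 0.7800826437358969/0.8979678155282317 = 0.8687200479195476

sn(u+v)=0.576870618 cn(u+v)=0.816835534 dn(u+v)=0.868720048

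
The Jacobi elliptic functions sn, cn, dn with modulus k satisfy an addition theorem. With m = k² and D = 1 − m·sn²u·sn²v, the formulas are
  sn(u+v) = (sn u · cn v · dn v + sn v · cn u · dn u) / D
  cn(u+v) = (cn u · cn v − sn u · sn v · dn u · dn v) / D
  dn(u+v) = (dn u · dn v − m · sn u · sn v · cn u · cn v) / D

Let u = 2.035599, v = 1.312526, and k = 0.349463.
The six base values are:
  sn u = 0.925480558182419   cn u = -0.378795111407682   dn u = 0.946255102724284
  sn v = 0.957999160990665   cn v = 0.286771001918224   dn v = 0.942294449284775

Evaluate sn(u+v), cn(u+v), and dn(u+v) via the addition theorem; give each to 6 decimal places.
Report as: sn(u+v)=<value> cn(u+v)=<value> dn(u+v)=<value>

m = k² = 0.122124388369
D = 1 − m·sn²u·sn²v = 0.9040008784914218
sn(u+v) = (sn u·cn v·dn v + sn v·cn u·dn u)/D = -0.09329628361344008/0.9040008784914218 = -0.1032037532630842
cn(u+v) = (cn u·cn v − sn u·sn v·dn u·dn v)/D = -0.8991737272502923/0.9040008784914218 = -0.9946602361170434
dn(u+v) = (dn u·dn v − m·sn u·sn v·cn u·cn v)/D = 0.9034127482137111/0.9040008784914218 = 0.9993494140418401

sn(u+v)=-0.103204 cn(u+v)=-0.994660 dn(u+v)=0.999349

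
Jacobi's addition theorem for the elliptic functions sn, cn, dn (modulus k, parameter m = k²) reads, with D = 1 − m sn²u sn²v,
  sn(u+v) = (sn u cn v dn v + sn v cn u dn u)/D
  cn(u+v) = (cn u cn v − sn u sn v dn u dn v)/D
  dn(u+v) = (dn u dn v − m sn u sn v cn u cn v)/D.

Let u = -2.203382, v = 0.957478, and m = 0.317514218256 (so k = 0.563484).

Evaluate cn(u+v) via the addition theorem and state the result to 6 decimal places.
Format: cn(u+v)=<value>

cn(u+v)=0.389281

sn u = -0.9208757303558562, cn u = -0.389856241762997, dn u = 0.8548357137958826
sn v = 0.7950077086478741, cn v = 0.6065993267309624, dn v = 0.8940465225565453
m = k² = 0.317514218256
D = 1 − m·sn²u·sn²v = 0.8298202380552642
cn(u+v) = (cn u·cn v − sn u·sn v·dn u·dn v)/D = 0.3230328587049114/0.8298202380552642 = 0.389280525938918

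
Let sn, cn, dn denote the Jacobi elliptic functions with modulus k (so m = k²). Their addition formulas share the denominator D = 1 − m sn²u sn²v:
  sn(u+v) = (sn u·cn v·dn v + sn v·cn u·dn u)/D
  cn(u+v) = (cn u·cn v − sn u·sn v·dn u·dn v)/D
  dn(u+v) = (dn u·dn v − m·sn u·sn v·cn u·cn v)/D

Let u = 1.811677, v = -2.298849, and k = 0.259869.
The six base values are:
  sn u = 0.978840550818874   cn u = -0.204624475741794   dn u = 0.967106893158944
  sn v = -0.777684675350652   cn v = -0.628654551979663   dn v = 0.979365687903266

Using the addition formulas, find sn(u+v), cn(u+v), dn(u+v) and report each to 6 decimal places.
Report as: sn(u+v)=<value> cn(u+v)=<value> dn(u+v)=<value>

sn(u+v)=-0.467033 cn(u+v)=0.884240 dn(u+v)=0.992608

m = k² = 0.067531897161
D = 1 − m·sn²u·sn²v = 0.9608672887790036
sn(u+v) = (sn u·cn v·dn v + sn v·cn u·dn u)/D = -0.4487562612756031/0.9608672887790036 = -0.4670325096047844
cn(u+v) = (cn u·cn v − sn u·sn v·dn u·dn v)/D = 0.8496374312678648/0.9608672887790036 = 0.8842401455330203
dn(u+v) = (dn u·dn v − m·sn u·sn v·cn u·cn v)/D = 0.9537642401759102/0.9608672887790036 = 0.9926076694606605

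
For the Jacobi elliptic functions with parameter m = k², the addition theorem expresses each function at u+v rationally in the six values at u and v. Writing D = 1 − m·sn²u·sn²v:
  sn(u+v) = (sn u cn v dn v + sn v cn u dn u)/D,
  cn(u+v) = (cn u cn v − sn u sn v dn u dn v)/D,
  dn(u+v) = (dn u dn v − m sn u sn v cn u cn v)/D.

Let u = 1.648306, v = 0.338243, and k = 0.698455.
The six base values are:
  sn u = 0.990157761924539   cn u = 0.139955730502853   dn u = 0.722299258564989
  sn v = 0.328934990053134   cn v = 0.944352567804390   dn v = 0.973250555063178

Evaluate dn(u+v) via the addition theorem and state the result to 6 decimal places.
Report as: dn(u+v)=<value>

dn(u+v)=0.719196

m = k² = 0.487839387025
D = 1 − m·sn²u·sn²v = 0.9482505425588367
dn(u+v) = (dn u·dn v − m·sn u·sn v·cn u·cn v)/D = 0.6819783048311648/0.9482505425588367 = 0.7191963244132282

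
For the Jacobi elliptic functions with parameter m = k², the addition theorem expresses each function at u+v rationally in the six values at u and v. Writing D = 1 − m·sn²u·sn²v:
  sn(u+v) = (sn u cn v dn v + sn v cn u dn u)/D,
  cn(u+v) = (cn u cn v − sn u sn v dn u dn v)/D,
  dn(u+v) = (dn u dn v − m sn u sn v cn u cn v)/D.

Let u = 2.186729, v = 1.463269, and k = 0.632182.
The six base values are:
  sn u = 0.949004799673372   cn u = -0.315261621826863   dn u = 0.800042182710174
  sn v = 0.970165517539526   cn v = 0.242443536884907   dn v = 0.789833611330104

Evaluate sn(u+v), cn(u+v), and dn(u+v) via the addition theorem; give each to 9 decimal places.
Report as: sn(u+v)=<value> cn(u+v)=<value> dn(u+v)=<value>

m = k² = 0.399654081124
D = 1 − m·sn²u·sn²v = 0.6612239195757195
sn(u+v) = (sn u·cn v·dn v + sn v·cn u·dn u)/D = -0.06297268483028024/0.6612239195757195 = -0.0952365499280293
cn(u+v) = (cn u·cn v − sn u·sn v·dn u·dn v)/D = -0.6582184385022527/0.6612239195757195 = -0.9954546697654324
dn(u+v) = (dn u·dn v − m·sn u·sn v·cn u·cn v)/D = 0.6600244086144906/0.6612239195757195 = 0.998185923216452

sn(u+v)=-0.095236550 cn(u+v)=-0.995454670 dn(u+v)=0.998185923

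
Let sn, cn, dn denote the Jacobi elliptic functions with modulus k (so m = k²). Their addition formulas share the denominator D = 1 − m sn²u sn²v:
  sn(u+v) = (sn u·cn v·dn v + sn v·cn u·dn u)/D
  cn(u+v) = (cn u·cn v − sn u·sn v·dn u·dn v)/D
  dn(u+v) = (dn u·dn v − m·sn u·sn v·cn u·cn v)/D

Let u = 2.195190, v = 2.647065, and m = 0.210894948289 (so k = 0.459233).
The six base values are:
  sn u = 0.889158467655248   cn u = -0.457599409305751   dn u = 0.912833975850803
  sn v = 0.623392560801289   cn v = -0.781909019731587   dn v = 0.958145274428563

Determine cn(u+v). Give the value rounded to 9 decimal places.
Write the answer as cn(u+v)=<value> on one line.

m = k² = 0.210894948289
D = 1 − m·sn²u·sn²v = 0.9352040673872345
cn(u+v) = (cn u·cn v − sn u·sn v·dn u·dn v)/D = -0.1270003804062451/0.9352040673872345 = -0.1357996450561403

cn(u+v)=-0.135799645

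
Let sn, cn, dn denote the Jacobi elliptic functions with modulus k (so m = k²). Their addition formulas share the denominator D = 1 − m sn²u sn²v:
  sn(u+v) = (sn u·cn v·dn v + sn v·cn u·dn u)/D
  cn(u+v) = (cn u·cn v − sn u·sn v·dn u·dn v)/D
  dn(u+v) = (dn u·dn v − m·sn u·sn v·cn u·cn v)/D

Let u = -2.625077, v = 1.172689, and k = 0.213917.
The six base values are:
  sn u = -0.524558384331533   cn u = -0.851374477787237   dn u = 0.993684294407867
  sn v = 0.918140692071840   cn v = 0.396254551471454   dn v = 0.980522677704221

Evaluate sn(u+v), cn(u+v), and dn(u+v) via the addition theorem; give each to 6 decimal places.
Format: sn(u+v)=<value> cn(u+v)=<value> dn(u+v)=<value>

m = k² = 0.045760482889
D = 1 − m·sn²u·sn²v = 0.9893855685579571
sn(u+v) = (sn u·cn v·dn v + sn v·cn u·dn u)/D = -0.9805547991354564/0.9893855685579571 = -0.9910744913781472
cn(u+v) = (cn u·cn v − sn u·sn v·dn u·dn v)/D = 0.131894234760951/0.9893855685579571 = 0.1333092365125041
dn(u+v) = (dn u·dn v − m·sn u·sn v·cn u·cn v)/D = 0.966894855287455/0.9893855685579571 = 0.9772679994683139

sn(u+v)=-0.991074 cn(u+v)=0.133309 dn(u+v)=0.977268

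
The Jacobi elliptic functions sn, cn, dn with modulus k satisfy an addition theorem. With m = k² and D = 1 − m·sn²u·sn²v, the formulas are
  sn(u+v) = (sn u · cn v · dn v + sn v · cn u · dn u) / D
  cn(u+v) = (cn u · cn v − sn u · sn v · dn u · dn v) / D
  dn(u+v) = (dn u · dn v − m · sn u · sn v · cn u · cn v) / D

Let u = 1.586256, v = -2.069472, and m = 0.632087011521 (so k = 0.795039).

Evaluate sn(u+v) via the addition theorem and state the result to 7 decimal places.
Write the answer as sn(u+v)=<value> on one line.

sn(u+v)=-0.4546153

sn u = 0.9697932491505266, cn u = 0.2439283786320579, dn u = 0.6368067460559019
sn v = -0.9987114883855782, cn v = -0.05074803411624018, dn v = 0.6078987102800761
m = k² = 0.632087011521
D = 1 − m·sn²u·sn²v = 0.4070538263057575
sn(u+v) = (sn u·cn v·dn v + sn v·cn u·dn u)/D = -0.1850528821697999/0.4070538263057575 = -0.4546152626773194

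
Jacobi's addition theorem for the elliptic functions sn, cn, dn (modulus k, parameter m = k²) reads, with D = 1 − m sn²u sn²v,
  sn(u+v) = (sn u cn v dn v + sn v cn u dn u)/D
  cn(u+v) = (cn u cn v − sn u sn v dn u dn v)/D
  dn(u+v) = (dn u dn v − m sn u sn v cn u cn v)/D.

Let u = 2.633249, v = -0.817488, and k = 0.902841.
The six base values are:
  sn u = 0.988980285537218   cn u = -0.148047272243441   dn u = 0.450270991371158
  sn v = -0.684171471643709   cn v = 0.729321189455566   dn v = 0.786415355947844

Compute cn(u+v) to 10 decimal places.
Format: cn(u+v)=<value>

cn(u+v)=0.2099855139

m = k² = 0.815121871281
D = 1 − m·sn²u·sn²v = 0.6268119424552908
cn(u+v) = (cn u·cn v − sn u·sn v·dn u·dn v)/D = 0.1316214278484661/0.6268119424552908 = 0.2099855138893663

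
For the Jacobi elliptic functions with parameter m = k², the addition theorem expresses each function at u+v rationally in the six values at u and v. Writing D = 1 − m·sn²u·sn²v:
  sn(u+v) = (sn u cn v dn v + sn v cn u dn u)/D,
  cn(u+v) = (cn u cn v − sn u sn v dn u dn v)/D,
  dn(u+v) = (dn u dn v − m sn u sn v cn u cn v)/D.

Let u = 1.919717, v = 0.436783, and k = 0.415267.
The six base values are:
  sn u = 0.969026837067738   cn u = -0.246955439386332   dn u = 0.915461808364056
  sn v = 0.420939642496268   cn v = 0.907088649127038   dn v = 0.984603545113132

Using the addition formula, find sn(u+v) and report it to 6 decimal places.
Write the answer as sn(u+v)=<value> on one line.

m = k² = 0.172446681289
D = 1 − m·sn²u·sn²v = 0.9713076508843542
sn(u+v) = (sn u·cn v·dn v + sn v·cn u·dn u)/D = 0.7702945573014069/0.9713076508843542 = 0.7930489959592831

sn(u+v)=0.793049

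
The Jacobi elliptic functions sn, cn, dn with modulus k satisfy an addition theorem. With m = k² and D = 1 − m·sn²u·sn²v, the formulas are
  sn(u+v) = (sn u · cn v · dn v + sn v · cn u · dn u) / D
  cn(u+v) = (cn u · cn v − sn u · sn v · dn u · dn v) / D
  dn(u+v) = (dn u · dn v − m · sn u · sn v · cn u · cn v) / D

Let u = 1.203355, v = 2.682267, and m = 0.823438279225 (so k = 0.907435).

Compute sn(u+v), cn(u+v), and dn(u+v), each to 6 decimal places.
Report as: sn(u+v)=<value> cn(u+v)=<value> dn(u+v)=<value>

sn u = 0.8548712269641922, cn u = 0.518840231004436, dn u = 0.6310525659097513
sn v = 0.987606678672147, cn v = -0.1569491900016389, dn v = 0.4436727573692116
m = k² = 0.823438279225
D = 1 − m·sn²u·sn²v = 0.4130508358826937
sn(u+v) = (sn u·cn v·dn v + sn v·cn u·dn u)/D = 0.2638295227622963/0.4130508358826937 = 0.6387337824858532
cn(u+v) = (cn u·cn v − sn u·sn v·dn u·dn v)/D = -0.317812800155077/0.4130508358826937 = -0.7694278102013956
dn(u+v) = (dn u·dn v − m·sn u·sn v·cn u·cn v)/D = 0.3365928313177852/0.4130508358826937 = 0.8148944441632299

sn(u+v)=0.638734 cn(u+v)=-0.769428 dn(u+v)=0.814894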